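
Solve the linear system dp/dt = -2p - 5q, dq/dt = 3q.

p(t) = -K_1e^(-2t) - K_2e^(3t), q(t) = K_2e^(3t)

Coefficient matrix A = [[-2, -5], [0, 3]].
Characteristic polynomial det(A - λI) = λ^2 - λ - 6 = 0.
Eigenvalues λ = -2, 3.
For λ=-2: (A-λI) row 1 is [0, -5], so an eigenvector is (-1, 0).
For λ=3: (A-λI) row 1 is [-5, -5], so an eigenvector is (-1, 1).
General solution: K_1e^(-2t)(-1,0) + K_2e^(3t)(-1,1).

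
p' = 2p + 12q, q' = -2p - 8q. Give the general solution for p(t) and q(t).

p(t) = -2K_1e^(-4t) + 3K_2e^(-2t), q(t) = K_1e^(-4t) - K_2e^(-2t)

Coefficient matrix A = [[2, 12], [-2, -8]].
Characteristic polynomial det(A - λI) = λ^2 + 6λ + 8 = 0.
Eigenvalues λ = -4, -2.
For λ=-4: (A-λI) row 1 is [6, 12], so an eigenvector is (-2, 1).
For λ=-2: (A-λI) row 1 is [4, 12], so an eigenvector is (3, -1).
General solution: K_1e^(-4t)(-2,1) + K_2e^(-2t)(3,-1).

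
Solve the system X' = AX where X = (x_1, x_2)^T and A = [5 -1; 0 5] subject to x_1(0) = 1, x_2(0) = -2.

x_1(t) = 2te^(5t) + e^(5t), x_2(t) = -2e^(5t)

Coefficient matrix A = [[5, -1], [0, 5]].
Characteristic polynomial det(A - λI) = λ^2 - 10λ + 25 = 0.
Single eigenvalue λ = 5 with algebraic multiplicity 2.
Eigenvector v = (1,0); generalized eigenvector w with (A-λI)w=v is (2,-1).
General solution: e^(5t)[C_1·v + C_2·(t·v + w)].
Applying x_1(0)=1, x_2(0)=-2 gives C_1=-3, C_2=2.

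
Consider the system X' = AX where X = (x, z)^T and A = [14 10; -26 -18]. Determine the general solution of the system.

x(t) = 2c_1e^(-2t)sin(2t) - c_1e^(-2t)cos(2t) - c_2e^(-2t)sin(2t) - 2c_2e^(-2t)cos(2t), z(t) = -3c_1e^(-2t)sin(2t) + 2c_1e^(-2t)cos(2t) + 2c_2e^(-2t)sin(2t) + 3c_2e^(-2t)cos(2t)

Coefficient matrix A = [[14, 10], [-26, -18]].
Characteristic polynomial det(A - λI) = λ^2 + 4λ + 8 = 0.
Eigenvalues λ = -2 ± 2i (complex conjugate pair).
For λ=-2+2i: an eigenvector is (-1,2) - i(2,-3) = (-1 - 2i, 2 + 3i).
A real fundamental pair from Re and Im of e^((-2+2i)t)v: X_1 = e^(-2t)(cos(2t)·(-1,2) + sin(2t)·(2,-3)), X_2 = e^(-2t)(sin(2t)·(-1,2) - cos(2t)·(2,-3)).
General solution: c_1X_1 + c_2X_2.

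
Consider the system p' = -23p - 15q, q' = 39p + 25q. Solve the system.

Coefficient matrix A = [[-23, -15], [39, 25]].
Characteristic polynomial det(A - λI) = λ^2 - 2λ + 10 = 0.
Eigenvalues λ = 1 ± 3i (complex conjugate pair).
For λ=1+3i: an eigenvector is (2,-3) - i(-1,2) = (2 + i, -3 - 2i).
A real fundamental pair from Re and Im of e^((1+3i)t)v: X_1 = e^(t)(cos(3t)·(2,-3) + sin(3t)·(-1,2)), X_2 = e^(t)(sin(3t)·(2,-3) - cos(3t)·(-1,2)).
General solution: K_1X_1 + K_2X_2.

p(t) = -K_1e^(t)sin(3t) + 2K_1e^(t)cos(3t) + 2K_2e^(t)sin(3t) + K_2e^(t)cos(3t), q(t) = 2K_1e^(t)sin(3t) - 3K_1e^(t)cos(3t) - 3K_2e^(t)sin(3t) - 2K_2e^(t)cos(3t)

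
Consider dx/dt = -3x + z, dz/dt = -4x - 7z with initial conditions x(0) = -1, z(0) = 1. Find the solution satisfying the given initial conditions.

x(t) = -te^(-5t) - e^(-5t), z(t) = 2te^(-5t) + e^(-5t)

Coefficient matrix A = [[-3, 1], [-4, -7]].
Characteristic polynomial det(A - λI) = λ^2 + 10λ + 25 = 0.
Single eigenvalue λ = -5 with algebraic multiplicity 2.
Eigenvector v = (1,-2); generalized eigenvector w with (A-λI)w=v is (-1,3).
General solution: e^(-5t)[c_1·v + c_2·(t·v + w)].
Applying x(0)=-1, z(0)=1 gives c_1=-2, c_2=-1.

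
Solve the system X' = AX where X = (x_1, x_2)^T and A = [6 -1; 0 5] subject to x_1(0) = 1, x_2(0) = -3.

x_1(t) = 4e^(6t) - 3e^(5t), x_2(t) = -3e^(5t)

Coefficient matrix A = [[6, -1], [0, 5]].
Characteristic polynomial det(A - λI) = λ^2 - 11λ + 30 = 0.
Eigenvalues λ = 6, 5.
For λ=6: (A-λI) row 1 is [0, -1], so an eigenvector is (-1, 0).
For λ=5: (A-λI) row 1 is [1, -1], so an eigenvector is (1, 1).
General solution: c_1e^(6t)(-1,0) + c_2e^(5t)(1,1).
Applying x_1(0)=1, x_2(0)=-3 gives c_1=-4, c_2=-3.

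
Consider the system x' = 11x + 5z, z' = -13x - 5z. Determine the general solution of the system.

Coefficient matrix A = [[11, 5], [-13, -5]].
Characteristic polynomial det(A - λI) = λ^2 - 6λ + 10 = 0.
Eigenvalues λ = 3 ± i (complex conjugate pair).
For λ=3+i: an eigenvector is (-2,3) - i(-1,2) = (-2 + i, 3 - 2i).
A real fundamental pair from Re and Im of e^((3+i)t)v: X_1 = e^(3t)(cos(t)·(-2,3) + sin(t)·(-1,2)), X_2 = e^(3t)(sin(t)·(-2,3) - cos(t)·(-1,2)).
General solution: C_1X_1 + C_2X_2.

x(t) = -C_1e^(3t)sin(t) - 2C_1e^(3t)cos(t) - 2C_2e^(3t)sin(t) + C_2e^(3t)cos(t), z(t) = 2C_1e^(3t)sin(t) + 3C_1e^(3t)cos(t) + 3C_2e^(3t)sin(t) - 2C_2e^(3t)cos(t)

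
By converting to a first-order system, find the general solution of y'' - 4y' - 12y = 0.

Let x_1 = y, x_2 = y'. Then x_1' = x_2 and x_2' = 12x_1 + 4x_2.
A = [[0,1],[12,4]]; det(A-λI) = λ^2 - 4λ - 12.
Eigenvalues λ = -2, 6 with eigenvectors (1,-2), (1,6).

y(t) = K_1e^(-2t) + K_2e^(6t)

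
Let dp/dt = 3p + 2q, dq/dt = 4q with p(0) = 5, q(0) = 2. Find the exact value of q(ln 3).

162

A = [[3,2],[0,4]]; eigenvalues λ = 4, 3.
Eigenvectors: (2,1) for λ=4, (-1,0) for λ=3.
From the initial condition, c_1 = 2, c_2 = -1.
q(ln 3) = (2)(3^4)(1) + (-1)(3^3)(0) = 162.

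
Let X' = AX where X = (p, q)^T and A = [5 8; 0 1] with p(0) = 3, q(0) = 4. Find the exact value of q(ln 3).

12

A = [[5,8],[0,1]]; eigenvalues λ = 5, 1.
Eigenvectors: (1,0) for λ=5, (-2,1) for λ=1.
From the initial condition, c_1 = 11, c_2 = 4.
q(ln 3) = (11)(3^5)(0) + (4)(3^1)(1) = 12.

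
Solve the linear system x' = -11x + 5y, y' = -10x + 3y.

Coefficient matrix A = [[-11, 5], [-10, 3]].
Characteristic polynomial det(A - λI) = λ^2 + 8λ + 17 = 0.
Eigenvalues λ = -4 ± i (complex conjugate pair).
For λ=-4+i: an eigenvector is (2,3) - i(1,1) = (2 - i, 3 - i).
A real fundamental pair from Re and Im of e^((-4+i)t)v: X_1 = e^(-4t)(cos(t)·(2,3) + sin(t)·(1,1)), X_2 = e^(-4t)(sin(t)·(2,3) - cos(t)·(1,1)).
General solution: c_1X_1 + c_2X_2.

x(t) = c_1e^(-4t)sin(t) + 2c_1e^(-4t)cos(t) + 2c_2e^(-4t)sin(t) - c_2e^(-4t)cos(t), y(t) = c_1e^(-4t)sin(t) + 3c_1e^(-4t)cos(t) + 3c_2e^(-4t)sin(t) - c_2e^(-4t)cos(t)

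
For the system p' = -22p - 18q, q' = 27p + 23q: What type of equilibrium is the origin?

A = [[-22,-18],[27,23]]; det(A-λI) = λ^2 - λ - 20.
λ = 5, -4: opposite signs.

saddle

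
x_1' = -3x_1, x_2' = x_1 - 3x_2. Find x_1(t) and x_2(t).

Coefficient matrix A = [[-3, 0], [1, -3]].
Characteristic polynomial det(A - λI) = λ^2 + 6λ + 9 = 0.
Single eigenvalue λ = -3 with algebraic multiplicity 2.
Eigenvector v = (0,1); generalized eigenvector w with (A-λI)w=v is (1,-3).
General solution: e^(-3t)[c_1·v + c_2·(t·v + w)].

x_1(t) = c_2e^(-3t), x_2(t) = c_1e^(-3t) + c_2te^(-3t) - 3c_2e^(-3t)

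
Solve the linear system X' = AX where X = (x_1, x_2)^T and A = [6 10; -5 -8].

Coefficient matrix A = [[6, 10], [-5, -8]].
Characteristic polynomial det(A - λI) = λ^2 + 2λ + 2 = 0.
Eigenvalues λ = -1 ± i (complex conjugate pair).
For λ=-1+i: an eigenvector is (-3,2) - i(-1,1) = (-3 + i, 2 - i).
A real fundamental pair from Re and Im of e^((-1+i)t)v: X_1 = e^(-t)(cos(t)·(-3,2) + sin(t)·(-1,1)), X_2 = e^(-t)(sin(t)·(-3,2) - cos(t)·(-1,1)).
General solution: K_1X_1 + K_2X_2.

x_1(t) = -K_1e^(-t)sin(t) - 3K_1e^(-t)cos(t) - 3K_2e^(-t)sin(t) + K_2e^(-t)cos(t), x_2(t) = K_1e^(-t)sin(t) + 2K_1e^(-t)cos(t) + 2K_2e^(-t)sin(t) - K_2e^(-t)cos(t)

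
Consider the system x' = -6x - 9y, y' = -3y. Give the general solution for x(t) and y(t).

Coefficient matrix A = [[-6, -9], [0, -3]].
Characteristic polynomial det(A - λI) = λ^2 + 9λ + 18 = 0.
Eigenvalues λ = -6, -3.
For λ=-6: (A-λI) row 1 is [0, -9], so an eigenvector is (-1, 0).
For λ=-3: (A-λI) row 1 is [-3, -9], so an eigenvector is (3, -1).
General solution: c_1e^(-6t)(-1,0) + c_2e^(-3t)(3,-1).

x(t) = -c_1e^(-6t) + 3c_2e^(-3t), y(t) = -c_2e^(-3t)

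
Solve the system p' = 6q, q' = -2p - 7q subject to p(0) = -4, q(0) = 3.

p(t) = 2e^(-3t) - 6e^(-4t), q(t) = -e^(-3t) + 4e^(-4t)

Coefficient matrix A = [[0, 6], [-2, -7]].
Characteristic polynomial det(A - λI) = λ^2 + 7λ + 12 = 0.
Eigenvalues λ = -4, -3.
For λ=-4: (A-λI) row 1 is [4, 6], so an eigenvector is (-3, 2).
For λ=-3: (A-λI) row 1 is [3, 6], so an eigenvector is (-2, 1).
General solution: c_1e^(-4t)(-3,2) + c_2e^(-3t)(-2,1).
Applying p(0)=-4, q(0)=3 gives c_1=2, c_2=-1.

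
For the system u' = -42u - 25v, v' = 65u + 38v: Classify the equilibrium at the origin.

A = [[-42,-25],[65,38]]; det(A-λI) = λ^2 + 4λ + 29.
λ = -2 ± 5i: negative real part.

stable spiral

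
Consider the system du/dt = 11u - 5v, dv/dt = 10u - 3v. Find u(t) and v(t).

Coefficient matrix A = [[11, -5], [10, -3]].
Characteristic polynomial det(A - λI) = λ^2 - 8λ + 17 = 0.
Eigenvalues λ = 4 ± i (complex conjugate pair).
For λ=4+i: an eigenvector is (-1,-1) - i(-2,-3) = (-1 + 2i, -1 + 3i).
A real fundamental pair from Re and Im of e^((4+i)t)v: X_1 = e^(4t)(cos(t)·(-1,-1) + sin(t)·(-2,-3)), X_2 = e^(4t)(sin(t)·(-1,-1) - cos(t)·(-2,-3)).
General solution: K_1X_1 + K_2X_2.

u(t) = -2K_1e^(4t)sin(t) - K_1e^(4t)cos(t) - K_2e^(4t)sin(t) + 2K_2e^(4t)cos(t), v(t) = -3K_1e^(4t)sin(t) - K_1e^(4t)cos(t) - K_2e^(4t)sin(t) + 3K_2e^(4t)cos(t)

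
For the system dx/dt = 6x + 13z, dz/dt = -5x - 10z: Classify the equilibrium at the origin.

stable spiral

A = [[6,13],[-5,-10]]; det(A-λI) = λ^2 + 4λ + 5.
λ = -2 ± i: negative real part.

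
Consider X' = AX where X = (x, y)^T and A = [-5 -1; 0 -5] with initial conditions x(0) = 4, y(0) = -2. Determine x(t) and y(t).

Coefficient matrix A = [[-5, -1], [0, -5]].
Characteristic polynomial det(A - λI) = λ^2 + 10λ + 25 = 0.
Single eigenvalue λ = -5 with algebraic multiplicity 2.
Eigenvector v = (-1,0); generalized eigenvector w with (A-λI)w=v is (-1,1).
General solution: e^(-5t)[K_1·v + K_2·(t·v + w)].
Applying x(0)=4, y(0)=-2 gives K_1=-2, K_2=-2.

x(t) = 2te^(-5t) + 4e^(-5t), y(t) = -2e^(-5t)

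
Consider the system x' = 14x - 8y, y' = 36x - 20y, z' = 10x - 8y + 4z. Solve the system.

x(t) = 4K_2e^(-4t) + K_3e^(-2t), y(t) = 9K_2e^(-4t) + 2K_3e^(-2t), z(t) = K_1e^(4t) + 4K_2e^(-4t) + K_3e^(-2t)

Coefficient matrix A = [[14, -8, 0], [36, -20, 0], [10, -8, 4]].
det(A - λI) = 0 gives eigenvalues λ = 4, -4, -2.
For λ=4: eigenvector (0,0,1).
For λ=-4: eigenvector (4,9,4).
For λ=-2: eigenvector (1,2,1).
General solution: K_1e^(4t)(0,0,1) + K_2e^(-4t)(4,9,4) + K_3e^(-2t)(1,2,1).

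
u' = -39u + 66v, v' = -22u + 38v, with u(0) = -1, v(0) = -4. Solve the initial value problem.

u(t) = -21e^(5t) + 20e^(-6t), v(t) = -14e^(5t) + 10e^(-6t)

Coefficient matrix A = [[-39, 66], [-22, 38]].
Characteristic polynomial det(A - λI) = λ^2 + λ - 30 = 0.
Eigenvalues λ = 5, -6.
For λ=5: (A-λI) row 1 is [-44, 66], so an eigenvector is (-3, -2).
For λ=-6: (A-λI) row 1 is [-33, 66], so an eigenvector is (-2, -1).
General solution: C_1e^(5t)(-3,-2) + C_2e^(-6t)(-2,-1).
Applying u(0)=-1, v(0)=-4 gives C_1=7, C_2=-10.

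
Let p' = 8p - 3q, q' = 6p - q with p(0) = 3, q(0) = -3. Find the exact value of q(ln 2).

A = [[8,-3],[6,-1]]; eigenvalues λ = 2, 5.
Eigenvectors: (-1,-2) for λ=2, (1,1) for λ=5.
From the initial condition, c_1 = 6, c_2 = 9.
q(ln 2) = (6)(2^2)(-2) + (9)(2^5)(1) = 240.

240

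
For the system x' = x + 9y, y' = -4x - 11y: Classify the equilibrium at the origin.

stable improper node

A = [[1,9],[-4,-11]]; det(A-λI) = λ^2 + 10λ + 25.
repeated λ = -5 with a single eigenvector.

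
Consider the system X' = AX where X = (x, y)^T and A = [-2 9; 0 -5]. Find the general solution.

Coefficient matrix A = [[-2, 9], [0, -5]].
Characteristic polynomial det(A - λI) = λ^2 + 7λ + 10 = 0.
Eigenvalues λ = -5, -2.
For λ=-5: (A-λI) row 1 is [3, 9], so an eigenvector is (-3, 1).
For λ=-2: (A-λI) row 1 is [0, 9], so an eigenvector is (1, 0).
General solution: K_1e^(-5t)(-3,1) + K_2e^(-2t)(1,0).

x(t) = -3K_1e^(-5t) + K_2e^(-2t), y(t) = K_1e^(-5t)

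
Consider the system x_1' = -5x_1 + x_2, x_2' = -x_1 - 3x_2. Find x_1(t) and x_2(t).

x_1(t) = -c_1e^(-4t) - c_2te^(-4t) - 2c_2e^(-4t), x_2(t) = -c_1e^(-4t) - c_2te^(-4t) - 3c_2e^(-4t)

Coefficient matrix A = [[-5, 1], [-1, -3]].
Characteristic polynomial det(A - λI) = λ^2 + 8λ + 16 = 0.
Single eigenvalue λ = -4 with algebraic multiplicity 2.
Eigenvector v = (-1,-1); generalized eigenvector w with (A-λI)w=v is (-2,-3).
General solution: e^(-4t)[c_1·v + c_2·(t·v + w)].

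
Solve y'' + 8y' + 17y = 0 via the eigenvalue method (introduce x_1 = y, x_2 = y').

y(t) = K_1e^(-4t)cos(t) + K_2e^(-4t)sin(t)

Let x_1 = y, x_2 = y'. Then x_1' = x_2 and x_2' = -17x_1 - 8x_2.
A = [[0,1],[-17,-8]]; det(A-λI) = λ^2 + 8λ + 17.
Eigenvalues λ = -4 ± i.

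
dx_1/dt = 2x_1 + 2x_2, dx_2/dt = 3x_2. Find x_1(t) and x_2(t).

Coefficient matrix A = [[2, 2], [0, 3]].
Characteristic polynomial det(A - λI) = λ^2 - 5λ + 6 = 0.
Eigenvalues λ = 2, 3.
For λ=2: (A-λI) row 1 is [0, 2], so an eigenvector is (-1, 0).
For λ=3: (A-λI) row 1 is [-1, 2], so an eigenvector is (2, 1).
General solution: K_1e^(2t)(-1,0) + K_2e^(3t)(2,1).

x_1(t) = -K_1e^(2t) + 2K_2e^(3t), x_2(t) = K_2e^(3t)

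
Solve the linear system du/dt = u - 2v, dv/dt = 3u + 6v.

u(t) = 2c_1e^(4t) + c_2e^(3t), v(t) = -3c_1e^(4t) - c_2e^(3t)

Coefficient matrix A = [[1, -2], [3, 6]].
Characteristic polynomial det(A - λI) = λ^2 - 7λ + 12 = 0.
Eigenvalues λ = 4, 3.
For λ=4: (A-λI) row 1 is [-3, -2], so an eigenvector is (2, -3).
For λ=3: (A-λI) row 1 is [-2, -2], so an eigenvector is (1, -1).
General solution: c_1e^(4t)(2,-3) + c_2e^(3t)(1,-1).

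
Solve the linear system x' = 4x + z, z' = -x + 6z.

Coefficient matrix A = [[4, 1], [-1, 6]].
Characteristic polynomial det(A - λI) = λ^2 - 10λ + 25 = 0.
Single eigenvalue λ = 5 with algebraic multiplicity 2.
Eigenvector v = (1,1); generalized eigenvector w with (A-λI)w=v is (2,3).
General solution: e^(5t)[K_1·v + K_2·(t·v + w)].

x(t) = K_1e^(5t) + K_2te^(5t) + 2K_2e^(5t), z(t) = K_1e^(5t) + K_2te^(5t) + 3K_2e^(5t)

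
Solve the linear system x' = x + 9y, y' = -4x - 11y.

Coefficient matrix A = [[1, 9], [-4, -11]].
Characteristic polynomial det(A - λI) = λ^2 + 10λ + 25 = 0.
Single eigenvalue λ = -5 with algebraic multiplicity 2.
Eigenvector v = (3,-2); generalized eigenvector w with (A-λI)w=v is (-1,1).
General solution: e^(-5t)[K_1·v + K_2·(t·v + w)].

x(t) = 3K_1e^(-5t) + 3K_2te^(-5t) - K_2e^(-5t), y(t) = -2K_1e^(-5t) - 2K_2te^(-5t) + K_2e^(-5t)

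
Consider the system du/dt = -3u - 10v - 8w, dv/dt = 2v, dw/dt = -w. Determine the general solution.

u(t) = K_1e^(-3t) - 4K_2e^(-t) - 2K_3e^(2t), v(t) = K_3e^(2t), w(t) = K_2e^(-t)

Coefficient matrix A = [[-3, -10, -8], [0, 2, 0], [0, 0, -1]].
det(A - λI) = 0 gives eigenvalues λ = -3, -1, 2.
For λ=-3: eigenvector (1,0,0).
For λ=-1: eigenvector (-4,0,1).
For λ=2: eigenvector (-2,1,0).
General solution: K_1e^(-3t)(1,0,0) + K_2e^(-t)(-4,0,1) + K_3e^(2t)(-2,1,0).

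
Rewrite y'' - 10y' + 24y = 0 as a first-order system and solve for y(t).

y(t) = c_1e^(4t) + c_2e^(6t)

Let x_1 = y, x_2 = y'. Then x_1' = x_2 and x_2' = -24x_1 + 10x_2.
A = [[0,1],[-24,10]]; det(A-λI) = λ^2 - 10λ + 24.
Eigenvalues λ = 4, 6 with eigenvectors (1,4), (1,6).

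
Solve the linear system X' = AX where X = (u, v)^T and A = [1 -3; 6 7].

u(t) = C_1e^(4t)cos(3t) + C_2e^(4t)sin(3t), v(t) = C_1e^(4t)sin(3t) - C_1e^(4t)cos(3t) - C_2e^(4t)sin(3t) - C_2e^(4t)cos(3t)

Coefficient matrix A = [[1, -3], [6, 7]].
Characteristic polynomial det(A - λI) = λ^2 - 8λ + 25 = 0.
Eigenvalues λ = 4 ± 3i (complex conjugate pair).
For λ=4+3i: an eigenvector is (1,-1) - i(0,1) = (1, -1 - i).
A real fundamental pair from Re and Im of e^((4+3i)t)v: X_1 = e^(4t)(cos(3t)·(1,-1) + sin(3t)·(0,1)), X_2 = e^(4t)(sin(3t)·(1,-1) - cos(3t)·(0,1)).
General solution: C_1X_1 + C_2X_2.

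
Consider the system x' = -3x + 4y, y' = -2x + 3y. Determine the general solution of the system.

Coefficient matrix A = [[-3, 4], [-2, 3]].
Characteristic polynomial det(A - λI) = λ^2 - 1 = 0.
Eigenvalues λ = 1, -1.
For λ=1: (A-λI) row 1 is [-4, 4], so an eigenvector is (-1, -1).
For λ=-1: (A-λI) row 1 is [-2, 4], so an eigenvector is (-2, -1).
General solution: c_1e^(t)(-1,-1) + c_2e^(-t)(-2,-1).

x(t) = -c_1e^(t) - 2c_2e^(-t), y(t) = -c_1e^(t) - c_2e^(-t)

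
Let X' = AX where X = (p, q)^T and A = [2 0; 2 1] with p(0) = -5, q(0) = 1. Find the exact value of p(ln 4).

-80

A = [[2,0],[2,1]]; eigenvalues λ = 1, 2.
Eigenvectors: (0,1) for λ=1, (-1,-2) for λ=2.
From the initial condition, c_1 = 11, c_2 = 5.
p(ln 4) = (11)(4^1)(0) + (5)(4^2)(-1) = -80.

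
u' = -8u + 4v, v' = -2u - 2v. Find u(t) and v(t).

Coefficient matrix A = [[-8, 4], [-2, -2]].
Characteristic polynomial det(A - λI) = λ^2 + 10λ + 24 = 0.
Eigenvalues λ = -4, -6.
For λ=-4: (A-λI) row 1 is [-4, 4], so an eigenvector is (1, 1).
For λ=-6: (A-λI) row 1 is [-2, 4], so an eigenvector is (2, 1).
General solution: K_1e^(-4t)(1,1) + K_2e^(-6t)(2,1).

u(t) = K_1e^(-4t) + 2K_2e^(-6t), v(t) = K_1e^(-4t) + K_2e^(-6t)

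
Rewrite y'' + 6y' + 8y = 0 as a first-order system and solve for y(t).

y(t) = C_1e^(-4t) + C_2e^(-2t)

Let x_1 = y, x_2 = y'. Then x_1' = x_2 and x_2' = -8x_1 - 6x_2.
A = [[0,1],[-8,-6]]; det(A-λI) = λ^2 + 6λ + 8.
Eigenvalues λ = -4, -2 with eigenvectors (1,-4), (1,-2).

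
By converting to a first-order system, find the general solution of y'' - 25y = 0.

y(t) = C_1e^(5t) + C_2e^(-5t)

Let x_1 = y, x_2 = y'. Then x_1' = x_2 and x_2' = 25x_1.
A = [[0,1],[25,0]]; det(A-λI) = λ^2 - 25.
Eigenvalues λ = 5, -5 with eigenvectors (1,5), (1,-5).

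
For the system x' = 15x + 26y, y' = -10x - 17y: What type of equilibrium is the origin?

stable spiral

A = [[15,26],[-10,-17]]; det(A-λI) = λ^2 + 2λ + 5.
λ = -1 ± 2i: negative real part.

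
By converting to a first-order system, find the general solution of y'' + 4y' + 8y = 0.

y(t) = K_1e^(-2t)cos(2t) + K_2e^(-2t)sin(2t)

Let x_1 = y, x_2 = y'. Then x_1' = x_2 and x_2' = -8x_1 - 4x_2.
A = [[0,1],[-8,-4]]; det(A-λI) = λ^2 + 4λ + 8.
Eigenvalues λ = -2 ± 2i.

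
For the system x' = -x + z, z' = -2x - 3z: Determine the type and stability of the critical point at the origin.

A = [[-1,1],[-2,-3]]; det(A-λI) = λ^2 + 4λ + 5.
λ = -2 ± i: negative real part.

stable spiral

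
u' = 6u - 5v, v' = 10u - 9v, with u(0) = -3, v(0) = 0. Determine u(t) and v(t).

Coefficient matrix A = [[6, -5], [10, -9]].
Characteristic polynomial det(A - λI) = λ^2 + 3λ - 4 = 0.
Eigenvalues λ = 1, -4.
For λ=1: (A-λI) row 1 is [5, -5], so an eigenvector is (-1, -1).
For λ=-4: (A-λI) row 1 is [10, -5], so an eigenvector is (-1, -2).
General solution: c_1e^(t)(-1,-1) + c_2e^(-4t)(-1,-2).
Applying u(0)=-3, v(0)=0 gives c_1=6, c_2=-3.

u(t) = -6e^(t) + 3e^(-4t), v(t) = -6e^(t) + 6e^(-4t)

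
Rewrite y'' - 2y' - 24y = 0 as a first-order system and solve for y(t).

y(t) = K_1e^(-4t) + K_2e^(6t)

Let x_1 = y, x_2 = y'. Then x_1' = x_2 and x_2' = 24x_1 + 2x_2.
A = [[0,1],[24,2]]; det(A-λI) = λ^2 - 2λ - 24.
Eigenvalues λ = -4, 6 with eigenvectors (1,-4), (1,6).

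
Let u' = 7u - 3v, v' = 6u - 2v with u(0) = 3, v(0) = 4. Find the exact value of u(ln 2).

A = [[7,-3],[6,-2]]; eigenvalues λ = 4, 1.
Eigenvectors: (-1,-1) for λ=4, (-1,-2) for λ=1.
From the initial condition, c_1 = -2, c_2 = -1.
u(ln 2) = (-2)(2^4)(-1) + (-1)(2^1)(-1) = 34.

34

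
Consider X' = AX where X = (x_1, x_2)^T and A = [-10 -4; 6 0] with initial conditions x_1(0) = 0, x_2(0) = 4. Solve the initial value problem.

x_1(t) = -8e^(-4t) + 8e^(-6t), x_2(t) = 12e^(-4t) - 8e^(-6t)

Coefficient matrix A = [[-10, -4], [6, 0]].
Characteristic polynomial det(A - λI) = λ^2 + 10λ + 24 = 0.
Eigenvalues λ = -6, -4.
For λ=-6: (A-λI) row 1 is [-4, -4], so an eigenvector is (-1, 1).
For λ=-4: (A-λI) row 1 is [-6, -4], so an eigenvector is (2, -3).
General solution: K_1e^(-6t)(-1,1) + K_2e^(-4t)(2,-3).
Applying x_1(0)=0, x_2(0)=4 gives K_1=-8, K_2=-4.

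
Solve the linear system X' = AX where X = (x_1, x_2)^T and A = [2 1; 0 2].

Coefficient matrix A = [[2, 1], [0, 2]].
Characteristic polynomial det(A - λI) = λ^2 - 4λ + 4 = 0.
Single eigenvalue λ = 2 with algebraic multiplicity 2.
Eigenvector v = (-1,0); generalized eigenvector w with (A-λI)w=v is (3,-1).
General solution: e^(2t)[c_1·v + c_2·(t·v + w)].

x_1(t) = -c_1e^(2t) - c_2te^(2t) + 3c_2e^(2t), x_2(t) = -c_2e^(2t)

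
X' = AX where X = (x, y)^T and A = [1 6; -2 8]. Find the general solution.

x(t) = -2C_1e^(4t) + 3C_2e^(5t), y(t) = -C_1e^(4t) + 2C_2e^(5t)

Coefficient matrix A = [[1, 6], [-2, 8]].
Characteristic polynomial det(A - λI) = λ^2 - 9λ + 20 = 0.
Eigenvalues λ = 4, 5.
For λ=4: (A-λI) row 1 is [-3, 6], so an eigenvector is (-2, -1).
For λ=5: (A-λI) row 1 is [-4, 6], so an eigenvector is (3, 2).
General solution: C_1e^(4t)(-2,-1) + C_2e^(5t)(3,2).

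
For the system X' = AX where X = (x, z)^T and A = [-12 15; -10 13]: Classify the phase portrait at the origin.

saddle

A = [[-12,15],[-10,13]]; det(A-λI) = λ^2 - λ - 6.
λ = 3, -2: opposite signs.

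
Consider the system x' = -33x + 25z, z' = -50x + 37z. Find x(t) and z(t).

x(t) = c_1e^(2t)sin(5t) + 2c_1e^(2t)cos(5t) + 2c_2e^(2t)sin(5t) - c_2e^(2t)cos(5t), z(t) = c_1e^(2t)sin(5t) + 3c_1e^(2t)cos(5t) + 3c_2e^(2t)sin(5t) - c_2e^(2t)cos(5t)

Coefficient matrix A = [[-33, 25], [-50, 37]].
Characteristic polynomial det(A - λI) = λ^2 - 4λ + 29 = 0.
Eigenvalues λ = 2 ± 5i (complex conjugate pair).
For λ=2+5i: an eigenvector is (2,3) - i(1,1) = (2 - i, 3 - i).
A real fundamental pair from Re and Im of e^((2+5i)t)v: X_1 = e^(2t)(cos(5t)·(2,3) + sin(5t)·(1,1)), X_2 = e^(2t)(sin(5t)·(2,3) - cos(5t)·(1,1)).
General solution: c_1X_1 + c_2X_2.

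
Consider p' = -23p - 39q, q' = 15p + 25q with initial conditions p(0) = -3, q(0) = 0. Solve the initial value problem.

Coefficient matrix A = [[-23, -39], [15, 25]].
Characteristic polynomial det(A - λI) = λ^2 - 2λ + 10 = 0.
Eigenvalues λ = 1 ± 3i (complex conjugate pair).
For λ=1+3i: an eigenvector is (-2,1) - i(3,-2) = (-2 - 3i, 1 + 2i).
A real fundamental pair from Re and Im of e^((1+3i)t)v: X_1 = e^(t)(cos(3t)·(-2,1) + sin(3t)·(3,-2)), X_2 = e^(t)(sin(3t)·(-2,1) - cos(3t)·(3,-2)).
General solution: C_1X_1 + C_2X_2.
Applying p(0)=-3, q(0)=0 gives C_1=6, C_2=-3.

p(t) = 24e^(t)sin(3t) - 3e^(t)cos(3t), q(t) = -15e^(t)sin(3t)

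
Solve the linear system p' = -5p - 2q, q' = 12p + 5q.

p(t) = K_1e^(t) - K_2e^(-t), q(t) = -3K_1e^(t) + 2K_2e^(-t)

Coefficient matrix A = [[-5, -2], [12, 5]].
Characteristic polynomial det(A - λI) = λ^2 - 1 = 0.
Eigenvalues λ = 1, -1.
For λ=1: (A-λI) row 1 is [-6, -2], so an eigenvector is (1, -3).
For λ=-1: (A-λI) row 1 is [-4, -2], so an eigenvector is (-1, 2).
General solution: K_1e^(t)(1,-3) + K_2e^(-t)(-1,2).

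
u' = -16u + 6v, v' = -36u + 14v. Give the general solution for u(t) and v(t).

Coefficient matrix A = [[-16, 6], [-36, 14]].
Characteristic polynomial det(A - λI) = λ^2 + 2λ - 8 = 0.
Eigenvalues λ = -4, 2.
For λ=-4: (A-λI) row 1 is [-12, 6], so an eigenvector is (-1, -2).
For λ=2: (A-λI) row 1 is [-18, 6], so an eigenvector is (-1, -3).
General solution: C_1e^(-4t)(-1,-2) + C_2e^(2t)(-1,-3).

u(t) = -C_1e^(-4t) - C_2e^(2t), v(t) = -2C_1e^(-4t) - 3C_2e^(2t)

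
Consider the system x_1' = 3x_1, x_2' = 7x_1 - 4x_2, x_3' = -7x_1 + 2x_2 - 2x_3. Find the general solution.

Coefficient matrix A = [[3, 0, 0], [7, -4, 0], [-7, 2, -2]].
det(A - λI) = 0 gives eigenvalues λ = 3, -2, -4.
For λ=3: eigenvector (1,1,-1).
For λ=-2: eigenvector (0,0,1).
For λ=-4: eigenvector (0,-1,1).
General solution: c_1e^(3t)(1,1,-1) + c_2e^(-2t)(0,0,1) + c_3e^(-4t)(0,-1,1).

x_1(t) = c_1e^(3t), x_2(t) = c_1e^(3t) - c_3e^(-4t), x_3(t) = -c_1e^(3t) + c_2e^(-2t) + c_3e^(-4t)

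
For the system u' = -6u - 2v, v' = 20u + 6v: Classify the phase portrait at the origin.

center

A = [[-6,-2],[20,6]]; det(A-λI) = λ^2 + 4.
λ = 0 ± 2i: zero real part.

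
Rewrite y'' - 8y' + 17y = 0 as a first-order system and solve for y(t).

y(t) = c_1e^(4t)cos(t) + c_2e^(4t)sin(t)

Let x_1 = y, x_2 = y'. Then x_1' = x_2 and x_2' = -17x_1 + 8x_2.
A = [[0,1],[-17,8]]; det(A-λI) = λ^2 - 8λ + 17.
Eigenvalues λ = 4 ± i.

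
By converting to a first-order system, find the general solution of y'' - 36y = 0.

y(t) = c_1e^(-6t) + c_2e^(6t)

Let x_1 = y, x_2 = y'. Then x_1' = x_2 and x_2' = 36x_1.
A = [[0,1],[36,0]]; det(A-λI) = λ^2 - 36.
Eigenvalues λ = -6, 6 with eigenvectors (1,-6), (1,6).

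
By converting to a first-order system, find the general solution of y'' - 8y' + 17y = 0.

Let x_1 = y, x_2 = y'. Then x_1' = x_2 and x_2' = -17x_1 + 8x_2.
A = [[0,1],[-17,8]]; det(A-λI) = λ^2 - 8λ + 17.
Eigenvalues λ = 4 ± i.

y(t) = C_1e^(4t)cos(t) + C_2e^(4t)sin(t)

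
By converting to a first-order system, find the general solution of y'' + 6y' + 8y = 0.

Let x_1 = y, x_2 = y'. Then x_1' = x_2 and x_2' = -8x_1 - 6x_2.
A = [[0,1],[-8,-6]]; det(A-λI) = λ^2 + 6λ + 8.
Eigenvalues λ = -4, -2 with eigenvectors (1,-4), (1,-2).

y(t) = K_1e^(-4t) + K_2e^(-2t)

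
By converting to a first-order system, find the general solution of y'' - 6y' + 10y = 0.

y(t) = c_1e^(3t)cos(t) + c_2e^(3t)sin(t)

Let x_1 = y, x_2 = y'. Then x_1' = x_2 and x_2' = -10x_1 + 6x_2.
A = [[0,1],[-10,6]]; det(A-λI) = λ^2 - 6λ + 10.
Eigenvalues λ = 3 ± i.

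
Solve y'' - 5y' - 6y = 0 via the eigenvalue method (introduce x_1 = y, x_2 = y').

Let x_1 = y, x_2 = y'. Then x_1' = x_2 and x_2' = 6x_1 + 5x_2.
A = [[0,1],[6,5]]; det(A-λI) = λ^2 - 5λ - 6.
Eigenvalues λ = 6, -1 with eigenvectors (1,6), (1,-1).

y(t) = c_1e^(6t) + c_2e^(-t)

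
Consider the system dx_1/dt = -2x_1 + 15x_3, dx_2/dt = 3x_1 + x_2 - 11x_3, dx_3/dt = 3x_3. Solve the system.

Coefficient matrix A = [[-2, 0, 15], [3, 1, -11], [0, 0, 3]].
det(A - λI) = 0 gives eigenvalues λ = -2, 1, 3.
For λ=-2: eigenvector (1,-1,0).
For λ=1: eigenvector (0,1,0).
For λ=3: eigenvector (3,-1,1).
General solution: c_1e^(-2t)(1,-1,0) + c_2e^(t)(0,1,0) + c_3e^(3t)(3,-1,1).

x_1(t) = c_1e^(-2t) + 3c_3e^(3t), x_2(t) = -c_1e^(-2t) + c_2e^(t) - c_3e^(3t), x_3(t) = c_3e^(3t)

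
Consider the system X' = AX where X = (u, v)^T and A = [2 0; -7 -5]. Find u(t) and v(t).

Coefficient matrix A = [[2, 0], [-7, -5]].
Characteristic polynomial det(A - λI) = λ^2 + 3λ - 10 = 0.
Eigenvalues λ = -5, 2.
For λ=-5: (A-λI) row 1 is [7, 0], so an eigenvector is (0, -1).
For λ=2: (A-λI) row 2 is [-7, -7], so an eigenvector is (-1, 1).
General solution: C_1e^(-5t)(0,-1) + C_2e^(2t)(-1,1).

u(t) = -C_2e^(2t), v(t) = -C_1e^(-5t) + C_2e^(2t)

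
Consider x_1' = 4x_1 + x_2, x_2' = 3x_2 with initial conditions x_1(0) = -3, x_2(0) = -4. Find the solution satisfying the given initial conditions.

Coefficient matrix A = [[4, 1], [0, 3]].
Characteristic polynomial det(A - λI) = λ^2 - 7λ + 12 = 0.
Eigenvalues λ = 4, 3.
For λ=4: (A-λI) row 1 is [0, 1], so an eigenvector is (1, 0).
For λ=3: (A-λI) row 1 is [1, 1], so an eigenvector is (1, -1).
General solution: K_1e^(4t)(1,0) + K_2e^(3t)(1,-1).
Applying x_1(0)=-3, x_2(0)=-4 gives K_1=-7, K_2=4.

x_1(t) = -7e^(4t) + 4e^(3t), x_2(t) = -4e^(3t)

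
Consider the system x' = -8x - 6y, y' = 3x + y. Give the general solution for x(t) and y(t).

x(t) = -2K_1e^(-5t) + K_2e^(-2t), y(t) = K_1e^(-5t) - K_2e^(-2t)

Coefficient matrix A = [[-8, -6], [3, 1]].
Characteristic polynomial det(A - λI) = λ^2 + 7λ + 10 = 0.
Eigenvalues λ = -5, -2.
For λ=-5: (A-λI) row 1 is [-3, -6], so an eigenvector is (-2, 1).
For λ=-2: (A-λI) row 1 is [-6, -6], so an eigenvector is (1, -1).
General solution: K_1e^(-5t)(-2,1) + K_2e^(-2t)(1,-1).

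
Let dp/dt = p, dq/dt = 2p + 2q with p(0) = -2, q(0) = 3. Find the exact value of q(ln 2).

4

A = [[1,0],[2,2]]; eigenvalues λ = 1, 2.
Eigenvectors: (1,-2) for λ=1, (0,1) for λ=2.
From the initial condition, c_1 = -2, c_2 = -1.
q(ln 2) = (-2)(2^1)(-2) + (-1)(2^2)(1) = 4.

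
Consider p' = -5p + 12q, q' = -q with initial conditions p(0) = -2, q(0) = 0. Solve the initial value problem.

p(t) = -2e^(-5t), q(t) = 0

Coefficient matrix A = [[-5, 12], [0, -1]].
Characteristic polynomial det(A - λI) = λ^2 + 6λ + 5 = 0.
Eigenvalues λ = -5, -1.
For λ=-5: (A-λI) row 1 is [0, 12], so an eigenvector is (1, 0).
For λ=-1: (A-λI) row 1 is [-4, 12], so an eigenvector is (3, 1).
General solution: K_1e^(-5t)(1,0) + K_2e^(-t)(3,1).
Applying p(0)=-2, q(0)=0 gives K_1=-2, K_2=0.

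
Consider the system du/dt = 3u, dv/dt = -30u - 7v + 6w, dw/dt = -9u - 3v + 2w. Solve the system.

u(t) = c_3e^(3t), v(t) = 2c_1e^(-4t) - c_2e^(-t) - 3c_3e^(3t), w(t) = c_1e^(-4t) - c_2e^(-t)

Coefficient matrix A = [[3, 0, 0], [-30, -7, 6], [-9, -3, 2]].
det(A - λI) = 0 gives eigenvalues λ = -4, -1, 3.
For λ=-4: eigenvector (0,2,1).
For λ=-1: eigenvector (0,-1,-1).
For λ=3: eigenvector (1,-3,0).
General solution: c_1e^(-4t)(0,2,1) + c_2e^(-t)(0,-1,-1) + c_3e^(3t)(1,-3,0).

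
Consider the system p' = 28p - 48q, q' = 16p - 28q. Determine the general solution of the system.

Coefficient matrix A = [[28, -48], [16, -28]].
Characteristic polynomial det(A - λI) = λ^2 - 16 = 0.
Eigenvalues λ = -4, 4.
For λ=-4: (A-λI) row 1 is [32, -48], so an eigenvector is (-3, -2).
For λ=4: (A-λI) row 1 is [24, -48], so an eigenvector is (-2, -1).
General solution: C_1e^(-4t)(-3,-2) + C_2e^(4t)(-2,-1).

p(t) = -3C_1e^(-4t) - 2C_2e^(4t), q(t) = -2C_1e^(-4t) - C_2e^(4t)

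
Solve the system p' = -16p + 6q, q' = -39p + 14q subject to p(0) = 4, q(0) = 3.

p(t) = -14e^(-t)sin(3t) + 4e^(-t)cos(3t), q(t) = -37e^(-t)sin(3t) + 3e^(-t)cos(3t)

Coefficient matrix A = [[-16, 6], [-39, 14]].
Characteristic polynomial det(A - λI) = λ^2 + 2λ + 10 = 0.
Eigenvalues λ = -1 ± 3i (complex conjugate pair).
For λ=-1+3i: an eigenvector is (-1,-3) - i(-1,-2) = (-1 + i, -3 + 2i).
A real fundamental pair from Re and Im of e^((-1+3i)t)v: X_1 = e^(-t)(cos(3t)·(-1,-3) + sin(3t)·(-1,-2)), X_2 = e^(-t)(sin(3t)·(-1,-3) - cos(3t)·(-1,-2)).
General solution: K_1X_1 + K_2X_2.
Applying p(0)=4, q(0)=3 gives K_1=5, K_2=9.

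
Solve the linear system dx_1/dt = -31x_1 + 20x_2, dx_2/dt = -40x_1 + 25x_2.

x_1(t) = 2c_1e^(-3t)sin(4t) - c_1e^(-3t)cos(4t) - c_2e^(-3t)sin(4t) - 2c_2e^(-3t)cos(4t), x_2(t) = 3c_1e^(-3t)sin(4t) - c_1e^(-3t)cos(4t) - c_2e^(-3t)sin(4t) - 3c_2e^(-3t)cos(4t)

Coefficient matrix A = [[-31, 20], [-40, 25]].
Characteristic polynomial det(A - λI) = λ^2 + 6λ + 25 = 0.
Eigenvalues λ = -3 ± 4i (complex conjugate pair).
For λ=-3+4i: an eigenvector is (-1,-1) - i(2,3) = (-1 - 2i, -1 - 3i).
A real fundamental pair from Re and Im of e^((-3+4i)t)v: X_1 = e^(-3t)(cos(4t)·(-1,-1) + sin(4t)·(2,3)), X_2 = e^(-3t)(sin(4t)·(-1,-1) - cos(4t)·(2,3)).
General solution: c_1X_1 + c_2X_2.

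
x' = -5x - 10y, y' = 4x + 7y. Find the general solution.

Coefficient matrix A = [[-5, -10], [4, 7]].
Characteristic polynomial det(A - λI) = λ^2 - 2λ + 5 = 0.
Eigenvalues λ = 1 ± 2i (complex conjugate pair).
For λ=1+2i: an eigenvector is (2,-1) - i(-1,1) = (2 + i, -1 - i).
A real fundamental pair from Re and Im of e^((1+2i)t)v: X_1 = e^(t)(cos(2t)·(2,-1) + sin(2t)·(-1,1)), X_2 = e^(t)(sin(2t)·(2,-1) - cos(2t)·(-1,1)).
General solution: c_1X_1 + c_2X_2.

x(t) = -c_1e^(t)sin(2t) + 2c_1e^(t)cos(2t) + 2c_2e^(t)sin(2t) + c_2e^(t)cos(2t), y(t) = c_1e^(t)sin(2t) - c_1e^(t)cos(2t) - c_2e^(t)sin(2t) - c_2e^(t)cos(2t)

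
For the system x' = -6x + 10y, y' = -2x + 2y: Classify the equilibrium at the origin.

stable spiral

A = [[-6,10],[-2,2]]; det(A-λI) = λ^2 + 4λ + 8.
λ = -2 ± 2i: negative real part.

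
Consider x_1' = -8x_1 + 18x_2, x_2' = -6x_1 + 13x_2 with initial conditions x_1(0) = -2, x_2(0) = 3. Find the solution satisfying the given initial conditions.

x_1(t) = 24e^(4t) - 26e^(t), x_2(t) = 16e^(4t) - 13e^(t)

Coefficient matrix A = [[-8, 18], [-6, 13]].
Characteristic polynomial det(A - λI) = λ^2 - 5λ + 4 = 0.
Eigenvalues λ = 4, 1.
For λ=4: (A-λI) row 1 is [-12, 18], so an eigenvector is (3, 2).
For λ=1: (A-λI) row 1 is [-9, 18], so an eigenvector is (2, 1).
General solution: C_1e^(4t)(3,2) + C_2e^(t)(2,1).
Applying x_1(0)=-2, x_2(0)=3 gives C_1=8, C_2=-13.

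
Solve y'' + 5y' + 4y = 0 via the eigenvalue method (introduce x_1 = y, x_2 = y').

y(t) = c_1e^(-4t) + c_2e^(-t)

Let x_1 = y, x_2 = y'. Then x_1' = x_2 and x_2' = -4x_1 - 5x_2.
A = [[0,1],[-4,-5]]; det(A-λI) = λ^2 + 5λ + 4.
Eigenvalues λ = -4, -1 with eigenvectors (1,-4), (1,-1).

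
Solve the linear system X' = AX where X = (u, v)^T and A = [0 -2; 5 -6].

u(t) = K_1e^(-3t)sin(t) + K_1e^(-3t)cos(t) + K_2e^(-3t)sin(t) - K_2e^(-3t)cos(t), v(t) = 2K_1e^(-3t)sin(t) + K_1e^(-3t)cos(t) + K_2e^(-3t)sin(t) - 2K_2e^(-3t)cos(t)

Coefficient matrix A = [[0, -2], [5, -6]].
Characteristic polynomial det(A - λI) = λ^2 + 6λ + 10 = 0.
Eigenvalues λ = -3 ± i (complex conjugate pair).
For λ=-3+i: an eigenvector is (1,1) - i(1,2) = (1 - i, 1 - 2i).
A real fundamental pair from Re and Im of e^((-3+i)t)v: X_1 = e^(-3t)(cos(t)·(1,1) + sin(t)·(1,2)), X_2 = e^(-3t)(sin(t)·(1,1) - cos(t)·(1,2)).
General solution: K_1X_1 + K_2X_2.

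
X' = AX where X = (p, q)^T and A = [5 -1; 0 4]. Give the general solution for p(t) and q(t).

p(t) = c_1e^(4t) - c_2e^(5t), q(t) = c_1e^(4t)

Coefficient matrix A = [[5, -1], [0, 4]].
Characteristic polynomial det(A - λI) = λ^2 - 9λ + 20 = 0.
Eigenvalues λ = 4, 5.
For λ=4: (A-λI) row 1 is [1, -1], so an eigenvector is (1, 1).
For λ=5: (A-λI) row 1 is [0, -1], so an eigenvector is (-1, 0).
General solution: c_1e^(4t)(1,1) + c_2e^(5t)(-1,0).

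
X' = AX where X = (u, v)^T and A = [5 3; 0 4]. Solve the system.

Coefficient matrix A = [[5, 3], [0, 4]].
Characteristic polynomial det(A - λI) = λ^2 - 9λ + 20 = 0.
Eigenvalues λ = 5, 4.
For λ=5: (A-λI) row 1 is [0, 3], so an eigenvector is (1, 0).
For λ=4: (A-λI) row 1 is [1, 3], so an eigenvector is (3, -1).
General solution: K_1e^(5t)(1,0) + K_2e^(4t)(3,-1).

u(t) = K_1e^(5t) + 3K_2e^(4t), v(t) = -K_2e^(4t)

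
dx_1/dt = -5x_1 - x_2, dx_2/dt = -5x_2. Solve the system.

x_1(t) = K_1e^(-5t) + K_2te^(-5t) + 2K_2e^(-5t), x_2(t) = -K_2e^(-5t)

Coefficient matrix A = [[-5, -1], [0, -5]].
Characteristic polynomial det(A - λI) = λ^2 + 10λ + 25 = 0.
Single eigenvalue λ = -5 with algebraic multiplicity 2.
Eigenvector v = (1,0); generalized eigenvector w with (A-λI)w=v is (2,-1).
General solution: e^(-5t)[K_1·v + K_2·(t·v + w)].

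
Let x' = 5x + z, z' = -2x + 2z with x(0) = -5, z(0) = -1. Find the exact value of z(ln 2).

80

A = [[5,1],[-2,2]]; eigenvalues λ = 4, 3.
Eigenvectors: (-1,1) for λ=4, (-1,2) for λ=3.
From the initial condition, c_1 = 11, c_2 = -6.
z(ln 2) = (11)(2^4)(1) + (-6)(2^3)(2) = 80.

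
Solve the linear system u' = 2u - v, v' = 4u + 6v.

u(t) = K_1e^(4t) + K_2te^(4t), v(t) = -2K_1e^(4t) - 2K_2te^(4t) - K_2e^(4t)

Coefficient matrix A = [[2, -1], [4, 6]].
Characteristic polynomial det(A - λI) = λ^2 - 8λ + 16 = 0.
Single eigenvalue λ = 4 with algebraic multiplicity 2.
Eigenvector v = (1,-2); generalized eigenvector w with (A-λI)w=v is (0,-1).
General solution: e^(4t)[K_1·v + K_2·(t·v + w)].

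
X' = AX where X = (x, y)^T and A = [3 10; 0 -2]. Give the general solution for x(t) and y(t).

x(t) = -2C_1e^(-2t) + C_2e^(3t), y(t) = C_1e^(-2t)

Coefficient matrix A = [[3, 10], [0, -2]].
Characteristic polynomial det(A - λI) = λ^2 - λ - 6 = 0.
Eigenvalues λ = -2, 3.
For λ=-2: (A-λI) row 1 is [5, 10], so an eigenvector is (-2, 1).
For λ=3: (A-λI) row 1 is [0, 10], so an eigenvector is (1, 0).
General solution: C_1e^(-2t)(-2,1) + C_2e^(3t)(1,0).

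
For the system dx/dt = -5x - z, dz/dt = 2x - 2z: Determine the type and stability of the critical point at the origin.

A = [[-5,-1],[2,-2]]; det(A-λI) = λ^2 + 7λ + 12.
λ = -3, -4: both negative.

stable node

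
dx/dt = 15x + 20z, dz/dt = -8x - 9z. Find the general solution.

Coefficient matrix A = [[15, 20], [-8, -9]].
Characteristic polynomial det(A - λI) = λ^2 - 6λ + 25 = 0.
Eigenvalues λ = 3 ± 4i (complex conjugate pair).
For λ=3+4i: an eigenvector is (2,-1) - i(1,-1) = (2 - i, -1 + i).
A real fundamental pair from Re and Im of e^((3+4i)t)v: X_1 = e^(3t)(cos(4t)·(2,-1) + sin(4t)·(1,-1)), X_2 = e^(3t)(sin(4t)·(2,-1) - cos(4t)·(1,-1)).
General solution: K_1X_1 + K_2X_2.

x(t) = K_1e^(3t)sin(4t) + 2K_1e^(3t)cos(4t) + 2K_2e^(3t)sin(4t) - K_2e^(3t)cos(4t), z(t) = -K_1e^(3t)sin(4t) - K_1e^(3t)cos(4t) - K_2e^(3t)sin(4t) + K_2e^(3t)cos(4t)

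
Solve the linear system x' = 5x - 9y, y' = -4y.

Coefficient matrix A = [[5, -9], [0, -4]].
Characteristic polynomial det(A - λI) = λ^2 - λ - 20 = 0.
Eigenvalues λ = -4, 5.
For λ=-4: (A-λI) row 1 is [9, -9], so an eigenvector is (1, 1).
For λ=5: (A-λI) row 1 is [0, -9], so an eigenvector is (-1, 0).
General solution: c_1e^(-4t)(1,1) + c_2e^(5t)(-1,0).

x(t) = c_1e^(-4t) - c_2e^(5t), y(t) = c_1e^(-4t)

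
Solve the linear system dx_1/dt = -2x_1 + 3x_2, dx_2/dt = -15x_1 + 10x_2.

x_1(t) = -c_1e^(4t)sin(3t) + c_2e^(4t)cos(3t), x_2(t) = -2c_1e^(4t)sin(3t) - c_1e^(4t)cos(3t) - c_2e^(4t)sin(3t) + 2c_2e^(4t)cos(3t)

Coefficient matrix A = [[-2, 3], [-15, 10]].
Characteristic polynomial det(A - λI) = λ^2 - 8λ + 25 = 0.
Eigenvalues λ = 4 ± 3i (complex conjugate pair).
For λ=4+3i: an eigenvector is (0,-1) - i(-1,-2) = (0 + i, -1 + 2i).
A real fundamental pair from Re and Im of e^((4+3i)t)v: X_1 = e^(4t)(cos(3t)·(0,-1) + sin(3t)·(-1,-2)), X_2 = e^(4t)(sin(3t)·(0,-1) - cos(3t)·(-1,-2)).
General solution: c_1X_1 + c_2X_2.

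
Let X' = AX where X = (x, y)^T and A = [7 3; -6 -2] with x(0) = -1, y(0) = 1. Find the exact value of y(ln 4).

256

A = [[7,3],[-6,-2]]; eigenvalues λ = 1, 4.
Eigenvectors: (-1,2) for λ=1, (1,-1) for λ=4.
From the initial condition, c_1 = 0, c_2 = -1.
y(ln 4) = (0)(4^1)(2) + (-1)(4^4)(-1) = 256.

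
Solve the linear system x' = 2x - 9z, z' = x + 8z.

Coefficient matrix A = [[2, -9], [1, 8]].
Characteristic polynomial det(A - λI) = λ^2 - 10λ + 25 = 0.
Single eigenvalue λ = 5 with algebraic multiplicity 2.
Eigenvector v = (-3,1); generalized eigenvector w with (A-λI)w=v is (-2,1).
General solution: e^(5t)[c_1·v + c_2·(t·v + w)].

x(t) = -3c_1e^(5t) - 3c_2te^(5t) - 2c_2e^(5t), z(t) = c_1e^(5t) + c_2te^(5t) + c_2e^(5t)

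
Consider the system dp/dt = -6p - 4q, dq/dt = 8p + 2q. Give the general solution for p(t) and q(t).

p(t) = -K_1e^(-2t)cos(4t) - K_2e^(-2t)sin(4t), q(t) = -K_1e^(-2t)sin(4t) + K_1e^(-2t)cos(4t) + K_2e^(-2t)sin(4t) + K_2e^(-2t)cos(4t)

Coefficient matrix A = [[-6, -4], [8, 2]].
Characteristic polynomial det(A - λI) = λ^2 + 4λ + 20 = 0.
Eigenvalues λ = -2 ± 4i (complex conjugate pair).
For λ=-2+4i: an eigenvector is (-1,1) - i(0,-1) = (-1, 1 + i).
A real fundamental pair from Re and Im of e^((-2+4i)t)v: X_1 = e^(-2t)(cos(4t)·(-1,1) + sin(4t)·(0,-1)), X_2 = e^(-2t)(sin(4t)·(-1,1) - cos(4t)·(0,-1)).
General solution: K_1X_1 + K_2X_2.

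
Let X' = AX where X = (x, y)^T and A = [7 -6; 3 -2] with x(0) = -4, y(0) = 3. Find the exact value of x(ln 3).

-1104

A = [[7,-6],[3,-2]]; eigenvalues λ = 1, 4.
Eigenvectors: (-1,-1) for λ=1, (2,1) for λ=4.
From the initial condition, c_1 = -10, c_2 = -7.
x(ln 3) = (-10)(3^1)(-1) + (-7)(3^4)(2) = -1104.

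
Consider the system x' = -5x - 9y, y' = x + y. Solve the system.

Coefficient matrix A = [[-5, -9], [1, 1]].
Characteristic polynomial det(A - λI) = λ^2 + 4λ + 4 = 0.
Single eigenvalue λ = -2 with algebraic multiplicity 2.
Eigenvector v = (3,-1); generalized eigenvector w with (A-λI)w=v is (2,-1).
General solution: e^(-2t)[K_1·v + K_2·(t·v + w)].

x(t) = 3K_1e^(-2t) + 3K_2te^(-2t) + 2K_2e^(-2t), y(t) = -K_1e^(-2t) - K_2te^(-2t) - K_2e^(-2t)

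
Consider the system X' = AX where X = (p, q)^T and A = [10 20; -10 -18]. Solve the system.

p(t) = -c_1e^(-4t)sin(2t) - 3c_1e^(-4t)cos(2t) - 3c_2e^(-4t)sin(2t) + c_2e^(-4t)cos(2t), q(t) = c_1e^(-4t)sin(2t) + 2c_1e^(-4t)cos(2t) + 2c_2e^(-4t)sin(2t) - c_2e^(-4t)cos(2t)

Coefficient matrix A = [[10, 20], [-10, -18]].
Characteristic polynomial det(A - λI) = λ^2 + 8λ + 20 = 0.
Eigenvalues λ = -4 ± 2i (complex conjugate pair).
For λ=-4+2i: an eigenvector is (-3,2) - i(-1,1) = (-3 + i, 2 - i).
A real fundamental pair from Re and Im of e^((-4+2i)t)v: X_1 = e^(-4t)(cos(2t)·(-3,2) + sin(2t)·(-1,1)), X_2 = e^(-4t)(sin(2t)·(-3,2) - cos(2t)·(-1,1)).
General solution: c_1X_1 + c_2X_2.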